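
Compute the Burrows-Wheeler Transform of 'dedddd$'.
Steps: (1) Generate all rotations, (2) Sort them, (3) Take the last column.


Rotations (sorted):
  0: $dedddd -> last char: d
  1: d$deddd -> last char: d
  2: dd$dedd -> last char: d
  3: ddd$ded -> last char: d
  4: dddd$de -> last char: e
  5: dedddd$ -> last char: $
  6: edddd$d -> last char: d


BWT = dddde$d


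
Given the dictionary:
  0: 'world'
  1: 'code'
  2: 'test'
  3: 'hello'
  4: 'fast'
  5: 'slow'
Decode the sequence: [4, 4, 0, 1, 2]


Look up each index in the dictionary:
  4 -> 'fast'
  4 -> 'fast'
  0 -> 'world'
  1 -> 'code'
  2 -> 'test'

Decoded: "fast fast world code test"


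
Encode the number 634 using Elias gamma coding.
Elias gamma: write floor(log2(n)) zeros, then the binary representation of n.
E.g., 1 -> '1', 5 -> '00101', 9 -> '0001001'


num_bits = floor(log2(634)) + 1 = 10
leading_zeros = num_bits - 1 = 9
binary(634) = 1001111010

Elias gamma(634) = '000000000' + '1001111010' = 0000000001001111010 (19 bits)


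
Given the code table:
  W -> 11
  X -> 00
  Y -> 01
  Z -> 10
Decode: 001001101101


Decoding:
00 -> X
10 -> Z
01 -> Y
10 -> Z
11 -> W
01 -> Y


Result: XZYZWY


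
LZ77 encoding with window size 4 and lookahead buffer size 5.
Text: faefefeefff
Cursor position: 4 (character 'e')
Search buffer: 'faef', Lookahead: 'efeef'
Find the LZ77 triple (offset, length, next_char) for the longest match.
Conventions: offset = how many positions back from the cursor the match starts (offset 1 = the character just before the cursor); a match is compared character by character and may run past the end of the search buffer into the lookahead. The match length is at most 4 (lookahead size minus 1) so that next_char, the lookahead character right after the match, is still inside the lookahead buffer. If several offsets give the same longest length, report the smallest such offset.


Try each offset into the search buffer:
  offset=1 (pos 3, char 'f'): match length 0
  offset=2 (pos 2, char 'e'): match length 3
  offset=3 (pos 1, char 'a'): match length 0
  offset=4 (pos 0, char 'f'): match length 0
Longest match has length 3 at offset 2.
next_char = character at position 4 + 3 = 7 -> 'e'

Best match: offset=2, length=3 (matching 'efe' starting at position 2)
LZ77 triple: (2, 3, 'e')


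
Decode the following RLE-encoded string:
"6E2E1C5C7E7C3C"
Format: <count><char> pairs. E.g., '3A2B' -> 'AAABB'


Expanding each <count><char> pair:
  6E -> 'EEEEEE'
  2E -> 'EE'
  1C -> 'C'
  5C -> 'CCCCC'
  7E -> 'EEEEEEE'
  7C -> 'CCCCCCC'
  3C -> 'CCC'

Decoded = EEEEEEEECCCCCCEEEEEEECCCCCCCCCC


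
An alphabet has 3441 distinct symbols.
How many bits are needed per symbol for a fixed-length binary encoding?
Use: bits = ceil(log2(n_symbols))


log2(3441) = 11.7486
Bracket: 2^11 = 2048 < 3441 <= 2^12 = 4096
So ceil(log2(3441)) = 12

bits = ceil(log2(3441)) = ceil(11.7486) = 12 bits


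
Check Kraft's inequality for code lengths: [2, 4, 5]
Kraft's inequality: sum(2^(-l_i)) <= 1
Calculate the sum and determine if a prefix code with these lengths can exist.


Sum = 2^(-2) + 2^(-4) + 2^(-5)
    = 0.25 + 0.0625 + 0.03125
    = 11/32 = 0.34375
Since 0.34375 <= 1, Kraft's inequality IS satisfied.
A prefix code with these lengths CAN exist.

Kraft sum = 0.34375. Satisfied.


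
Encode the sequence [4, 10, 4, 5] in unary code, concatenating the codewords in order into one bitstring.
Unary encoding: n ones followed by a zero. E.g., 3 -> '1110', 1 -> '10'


Encode each number as n ones followed by a terminating 0:
  4 -> 11110 (5 bits)
  10 -> 11111111110 (11 bits)
  4 -> 11110 (5 bits)
  5 -> 111110 (6 bits)
Total length = 5 + 11 + 5 + 6 = 27 bits.

Unary([4, 10, 4, 5]) = 111101111111111011110111110 (27 bits)


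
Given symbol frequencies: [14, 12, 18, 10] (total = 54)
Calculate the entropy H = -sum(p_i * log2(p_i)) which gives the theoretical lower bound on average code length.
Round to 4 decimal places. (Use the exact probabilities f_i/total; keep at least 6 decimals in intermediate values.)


Per-symbol terms -p_i * log2(p_i) with p_i = f_i/54:
  p = 14/54 = 0.259259: log2(p) = -1.947533, -p*log2(p) = 0.504916
  p = 12/54 = 0.222222: log2(p) = -2.169925, -p*log2(p) = 0.482206
  p = 18/54 = 0.333333: log2(p) = -1.584963, -p*log2(p) = 0.528321
  p = 10/54 = 0.185185: log2(p) = -2.432959, -p*log2(p) = 0.450548
H = 0.504916 + 0.482206 + 0.528321 + 0.450548 = 1.965991

H = 1.966 bits/symbol


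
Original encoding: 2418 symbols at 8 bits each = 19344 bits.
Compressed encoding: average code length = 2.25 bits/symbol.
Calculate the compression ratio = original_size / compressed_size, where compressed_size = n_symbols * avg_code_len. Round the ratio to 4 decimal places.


original_size = n_symbols * orig_bits = 2418 * 8 = 19344 bits
compressed_size = n_symbols * avg_code_len = 2418 * 2.25 = 5440.5 bits
ratio = original_size / compressed_size = 19344 / 5440.5 = 3.5556

Compression ratio = 3.5556


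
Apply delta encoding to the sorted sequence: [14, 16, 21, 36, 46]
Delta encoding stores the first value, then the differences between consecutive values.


First value: 14
Deltas:
  16 - 14 = 2
  21 - 16 = 5
  36 - 21 = 15
  46 - 36 = 10


Delta encoded: [14, 2, 5, 15, 10]


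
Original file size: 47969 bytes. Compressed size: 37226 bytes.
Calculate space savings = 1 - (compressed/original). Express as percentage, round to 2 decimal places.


ratio = compressed/original = 37226/47969 = 0.776043
savings = 1 - ratio = 1 - 0.776043 = 0.223957
as a percentage: 0.223957 * 100 = 22.4%

Space savings = 1 - 37226/47969 = 22.4%


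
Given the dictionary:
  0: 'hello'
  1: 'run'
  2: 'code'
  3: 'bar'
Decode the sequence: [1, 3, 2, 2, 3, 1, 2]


Look up each index in the dictionary:
  1 -> 'run'
  3 -> 'bar'
  2 -> 'code'
  2 -> 'code'
  3 -> 'bar'
  1 -> 'run'
  2 -> 'code'

Decoded: "run bar code code bar run code"


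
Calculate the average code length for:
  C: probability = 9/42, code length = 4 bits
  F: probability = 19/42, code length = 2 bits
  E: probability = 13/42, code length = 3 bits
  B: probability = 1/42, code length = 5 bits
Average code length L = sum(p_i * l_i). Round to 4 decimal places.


Weighted contributions p_i * l_i:
  C: (9/42) * 4 = 36/42
  F: (19/42) * 2 = 38/42
  E: (13/42) * 3 = 39/42
  B: (1/42) * 5 = 5/42
Sum = (36 + 38 + 39 + 5)/42 = 118/42

L = 118/42 = 2.8095 bits/symbol


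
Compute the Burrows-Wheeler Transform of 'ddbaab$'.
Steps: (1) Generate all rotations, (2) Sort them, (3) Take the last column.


Rotations (sorted):
  0: $ddbaab -> last char: b
  1: aab$ddb -> last char: b
  2: ab$ddba -> last char: a
  3: b$ddbaa -> last char: a
  4: baab$dd -> last char: d
  5: dbaab$d -> last char: d
  6: ddbaab$ -> last char: $


BWT = bbaadd$


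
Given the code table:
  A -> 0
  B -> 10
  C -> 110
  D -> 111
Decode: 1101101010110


Decoding:
110 -> C
110 -> C
10 -> B
10 -> B
110 -> C


Result: CCBBC


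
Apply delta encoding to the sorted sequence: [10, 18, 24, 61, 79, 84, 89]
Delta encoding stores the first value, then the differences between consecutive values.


First value: 10
Deltas:
  18 - 10 = 8
  24 - 18 = 6
  61 - 24 = 37
  79 - 61 = 18
  84 - 79 = 5
  89 - 84 = 5


Delta encoded: [10, 8, 6, 37, 18, 5, 5]


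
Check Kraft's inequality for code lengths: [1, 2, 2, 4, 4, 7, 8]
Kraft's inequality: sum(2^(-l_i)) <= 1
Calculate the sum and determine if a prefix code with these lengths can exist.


Sum = 2^(-1) + 2^(-2) + 2^(-2) + 2^(-4) + 2^(-4) + 2^(-7) + 2^(-8)
    = 0.5 + 0.25 + 0.25 + 0.0625 + 0.0625 + 0.0078125 + 0.00390625
    = 291/256 = 1.13671875
Since 1.13671875 > 1, Kraft's inequality is NOT satisfied.
A prefix code with these lengths CANNOT exist.

Kraft sum = 1.13671875. Not satisfied.


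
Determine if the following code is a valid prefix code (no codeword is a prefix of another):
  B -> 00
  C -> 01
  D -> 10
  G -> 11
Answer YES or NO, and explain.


Checking each pair (does one codeword prefix another?):
  B='00' vs C='01': no prefix
  B='00' vs D='10': no prefix
  B='00' vs G='11': no prefix
  C='01' vs B='00': no prefix
  C='01' vs D='10': no prefix
  C='01' vs G='11': no prefix
  D='10' vs B='00': no prefix
  D='10' vs C='01': no prefix
  D='10' vs G='11': no prefix
  G='11' vs B='00': no prefix
  G='11' vs C='01': no prefix
  G='11' vs D='10': no prefix
No violation found over all pairs.

YES -- this is a valid prefix code. No codeword is a prefix of any other codeword.


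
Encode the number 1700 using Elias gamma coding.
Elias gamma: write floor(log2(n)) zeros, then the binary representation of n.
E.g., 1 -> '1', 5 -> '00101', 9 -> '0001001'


num_bits = floor(log2(1700)) + 1 = 11
leading_zeros = num_bits - 1 = 10
binary(1700) = 11010100100

Elias gamma(1700) = '0000000000' + '11010100100' = 000000000011010100100 (21 bits)


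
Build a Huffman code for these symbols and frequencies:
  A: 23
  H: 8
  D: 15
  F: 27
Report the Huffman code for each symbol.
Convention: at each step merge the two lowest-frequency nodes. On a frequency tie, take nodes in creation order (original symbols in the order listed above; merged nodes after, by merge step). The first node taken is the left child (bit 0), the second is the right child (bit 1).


Huffman tree construction:
Step 1: Merge H(8) + D(15) = 23
Step 2: Merge A(23) + (H+D)(23) = 46
Step 3: Merge F(27) + (A+(H+D))(46) = 73
Read each symbol's code off the tree from the root (left child = 0, right child = 1).

Codes:
  A: 10 (length 2)
  H: 110 (length 3)
  D: 111 (length 3)
  F: 0 (length 1)
Average code length: 142/73 = 1.9452 bits/symbol


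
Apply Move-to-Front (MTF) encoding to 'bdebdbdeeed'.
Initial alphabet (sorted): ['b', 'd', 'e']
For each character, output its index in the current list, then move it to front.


MTF encoding:
'b': index 0 in ['b', 'd', 'e'] -> ['b', 'd', 'e']
'd': index 1 in ['b', 'd', 'e'] -> ['d', 'b', 'e']
'e': index 2 in ['d', 'b', 'e'] -> ['e', 'd', 'b']
'b': index 2 in ['e', 'd', 'b'] -> ['b', 'e', 'd']
'd': index 2 in ['b', 'e', 'd'] -> ['d', 'b', 'e']
'b': index 1 in ['d', 'b', 'e'] -> ['b', 'd', 'e']
'd': index 1 in ['b', 'd', 'e'] -> ['d', 'b', 'e']
'e': index 2 in ['d', 'b', 'e'] -> ['e', 'd', 'b']
'e': index 0 in ['e', 'd', 'b'] -> ['e', 'd', 'b']
'e': index 0 in ['e', 'd', 'b'] -> ['e', 'd', 'b']
'd': index 1 in ['e', 'd', 'b'] -> ['d', 'e', 'b']


Output: [0, 1, 2, 2, 2, 1, 1, 2, 0, 0, 1]


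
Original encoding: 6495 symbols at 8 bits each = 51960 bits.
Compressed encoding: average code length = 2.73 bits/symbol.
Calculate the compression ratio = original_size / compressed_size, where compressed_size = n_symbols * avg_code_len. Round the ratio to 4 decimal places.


original_size = n_symbols * orig_bits = 6495 * 8 = 51960 bits
compressed_size = n_symbols * avg_code_len = 6495 * 2.73 = 17731.35 bits
ratio = original_size / compressed_size = 51960 / 17731.35 = 2.9304

Compression ratio = 2.9304


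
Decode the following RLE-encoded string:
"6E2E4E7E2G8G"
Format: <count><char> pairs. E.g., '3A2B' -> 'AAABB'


Expanding each <count><char> pair:
  6E -> 'EEEEEE'
  2E -> 'EE'
  4E -> 'EEEE'
  7E -> 'EEEEEEE'
  2G -> 'GG'
  8G -> 'GGGGGGGG'

Decoded = EEEEEEEEEEEEEEEEEEEGGGGGGGGGG


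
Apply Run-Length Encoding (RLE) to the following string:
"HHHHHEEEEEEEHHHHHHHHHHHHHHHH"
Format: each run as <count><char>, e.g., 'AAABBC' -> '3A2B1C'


Scanning runs left to right:
  i=0: run of 'H' x 5 -> '5H'
  i=5: run of 'E' x 7 -> '7E'
  i=12: run of 'H' x 16 -> '16H'

RLE = 5H7E16H


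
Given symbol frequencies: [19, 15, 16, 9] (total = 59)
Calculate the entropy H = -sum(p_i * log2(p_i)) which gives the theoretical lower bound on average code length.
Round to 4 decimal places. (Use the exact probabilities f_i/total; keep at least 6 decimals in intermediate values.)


Per-symbol terms -p_i * log2(p_i) with p_i = f_i/59:
  p = 19/59 = 0.322034: log2(p) = -1.634716, -p*log2(p) = 0.526434
  p = 15/59 = 0.254237: log2(p) = -1.975752, -p*log2(p) = 0.502310
  p = 16/59 = 0.271186: log2(p) = -1.882643, -p*log2(p) = 0.510547
  p = 9/59 = 0.152542: log2(p) = -2.712718, -p*log2(p) = 0.413804
H = 0.526434 + 0.502310 + 0.510547 + 0.413804 = 1.953095

H = 1.9531 bits/symbol


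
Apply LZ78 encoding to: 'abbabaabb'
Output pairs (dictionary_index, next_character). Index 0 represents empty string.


LZ78 encoding steps:
Dictionary: {0: ''}
Step 1: w='' (idx 0), next='a' -> output (0, 'a'), add 'a' as idx 1
Step 2: w='' (idx 0), next='b' -> output (0, 'b'), add 'b' as idx 2
Step 3: w='b' (idx 2), next='a' -> output (2, 'a'), add 'ba' as idx 3
Step 4: w='ba' (idx 3), next='a' -> output (3, 'a'), add 'baa' as idx 4
Step 5: w='b' (idx 2), next='b' -> output (2, 'b'), add 'bb' as idx 5


Encoded: [(0, 'a'), (0, 'b'), (2, 'a'), (3, 'a'), (2, 'b')]


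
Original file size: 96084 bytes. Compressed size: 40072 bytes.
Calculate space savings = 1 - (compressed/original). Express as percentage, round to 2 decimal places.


ratio = compressed/original = 40072/96084 = 0.417052
savings = 1 - ratio = 1 - 0.417052 = 0.582948
as a percentage: 0.582948 * 100 = 58.29%

Space savings = 1 - 40072/96084 = 58.29%


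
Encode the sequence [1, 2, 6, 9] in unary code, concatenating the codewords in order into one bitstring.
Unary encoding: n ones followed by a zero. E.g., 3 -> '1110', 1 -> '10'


Encode each number as n ones followed by a terminating 0:
  1 -> 10 (2 bits)
  2 -> 110 (3 bits)
  6 -> 1111110 (7 bits)
  9 -> 1111111110 (10 bits)
Total length = 2 + 3 + 7 + 10 = 22 bits.

Unary([1, 2, 6, 9]) = 1011011111101111111110 (22 bits)


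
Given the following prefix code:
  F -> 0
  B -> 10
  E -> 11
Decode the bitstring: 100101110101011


Decoding step by step:
Bits 10 -> B
Bits 0 -> F
Bits 10 -> B
Bits 11 -> E
Bits 10 -> B
Bits 10 -> B
Bits 10 -> B
Bits 11 -> E


Decoded message: BFBEBBBE


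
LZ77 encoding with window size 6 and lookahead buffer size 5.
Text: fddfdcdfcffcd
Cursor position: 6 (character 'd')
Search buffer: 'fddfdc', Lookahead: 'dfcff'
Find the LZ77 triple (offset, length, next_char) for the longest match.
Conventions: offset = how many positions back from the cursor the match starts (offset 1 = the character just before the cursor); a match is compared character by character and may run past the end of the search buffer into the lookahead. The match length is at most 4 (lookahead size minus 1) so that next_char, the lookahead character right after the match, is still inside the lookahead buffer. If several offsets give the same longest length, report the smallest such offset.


Try each offset into the search buffer:
  offset=1 (pos 5, char 'c'): match length 0
  offset=2 (pos 4, char 'd'): match length 1
  offset=3 (pos 3, char 'f'): match length 0
  offset=4 (pos 2, char 'd'): match length 2
  offset=5 (pos 1, char 'd'): match length 1
  offset=6 (pos 0, char 'f'): match length 0
Longest match has length 2 at offset 4.
next_char = character at position 6 + 2 = 8 -> 'c'

Best match: offset=4, length=2 (matching 'df' starting at position 2)
LZ77 triple: (4, 2, 'c')


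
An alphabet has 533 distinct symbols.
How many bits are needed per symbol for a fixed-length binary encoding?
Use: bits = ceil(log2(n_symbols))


log2(533) = 9.058
Bracket: 2^9 = 512 < 533 <= 2^10 = 1024
So ceil(log2(533)) = 10

bits = ceil(log2(533)) = ceil(9.058) = 10 bits


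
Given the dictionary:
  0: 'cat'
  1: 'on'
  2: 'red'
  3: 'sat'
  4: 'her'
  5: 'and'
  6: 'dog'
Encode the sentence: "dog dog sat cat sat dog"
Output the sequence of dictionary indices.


Look up each word in the dictionary:
  'dog' -> 6
  'dog' -> 6
  'sat' -> 3
  'cat' -> 0
  'sat' -> 3
  'dog' -> 6

Encoded: [6, 6, 3, 0, 3, 6]


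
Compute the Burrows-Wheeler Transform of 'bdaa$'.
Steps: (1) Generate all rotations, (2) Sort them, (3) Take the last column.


Rotations (sorted):
  0: $bdaa -> last char: a
  1: a$bda -> last char: a
  2: aa$bd -> last char: d
  3: bdaa$ -> last char: $
  4: daa$b -> last char: b


BWT = aad$b


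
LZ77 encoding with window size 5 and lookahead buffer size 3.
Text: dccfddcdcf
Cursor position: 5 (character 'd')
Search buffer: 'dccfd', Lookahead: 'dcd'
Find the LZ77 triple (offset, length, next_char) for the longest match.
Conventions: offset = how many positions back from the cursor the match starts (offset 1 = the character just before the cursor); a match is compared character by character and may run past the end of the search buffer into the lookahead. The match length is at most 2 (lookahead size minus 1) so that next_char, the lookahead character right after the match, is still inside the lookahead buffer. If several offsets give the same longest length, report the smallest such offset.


Try each offset into the search buffer:
  offset=1 (pos 4, char 'd'): match length 1
  offset=2 (pos 3, char 'f'): match length 0
  offset=3 (pos 2, char 'c'): match length 0
  offset=4 (pos 1, char 'c'): match length 0
  offset=5 (pos 0, char 'd'): match length 2
Longest match has length 2 at offset 5.
next_char = character at position 5 + 2 = 7 -> 'd'

Best match: offset=5, length=2 (matching 'dc' starting at position 0)
LZ77 triple: (5, 2, 'd')


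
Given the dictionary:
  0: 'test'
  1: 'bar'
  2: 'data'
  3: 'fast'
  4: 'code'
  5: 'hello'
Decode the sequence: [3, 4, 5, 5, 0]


Look up each index in the dictionary:
  3 -> 'fast'
  4 -> 'code'
  5 -> 'hello'
  5 -> 'hello'
  0 -> 'test'

Decoded: "fast code hello hello test"


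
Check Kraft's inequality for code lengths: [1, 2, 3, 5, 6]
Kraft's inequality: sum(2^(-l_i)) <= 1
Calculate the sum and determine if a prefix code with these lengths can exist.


Sum = 2^(-1) + 2^(-2) + 2^(-3) + 2^(-5) + 2^(-6)
    = 0.5 + 0.25 + 0.125 + 0.03125 + 0.015625
    = 59/64 = 0.921875
Since 0.921875 <= 1, Kraft's inequality IS satisfied.
A prefix code with these lengths CAN exist.

Kraft sum = 0.921875. Satisfied.


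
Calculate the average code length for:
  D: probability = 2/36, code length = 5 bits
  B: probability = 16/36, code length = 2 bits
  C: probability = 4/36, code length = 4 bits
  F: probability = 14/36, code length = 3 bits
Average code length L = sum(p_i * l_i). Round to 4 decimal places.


Weighted contributions p_i * l_i:
  D: (2/36) * 5 = 10/36
  B: (16/36) * 2 = 32/36
  C: (4/36) * 4 = 16/36
  F: (14/36) * 3 = 42/36
Sum = (10 + 32 + 16 + 42)/36 = 100/36

L = 100/36 = 2.7778 bits/symbol


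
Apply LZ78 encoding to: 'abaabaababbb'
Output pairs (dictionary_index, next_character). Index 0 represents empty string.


LZ78 encoding steps:
Dictionary: {0: ''}
Step 1: w='' (idx 0), next='a' -> output (0, 'a'), add 'a' as idx 1
Step 2: w='' (idx 0), next='b' -> output (0, 'b'), add 'b' as idx 2
Step 3: w='a' (idx 1), next='a' -> output (1, 'a'), add 'aa' as idx 3
Step 4: w='b' (idx 2), next='a' -> output (2, 'a'), add 'ba' as idx 4
Step 5: w='a' (idx 1), next='b' -> output (1, 'b'), add 'ab' as idx 5
Step 6: w='ab' (idx 5), next='b' -> output (5, 'b'), add 'abb' as idx 6
Step 7: w='b' (idx 2), end of input -> output (2, '')


Encoded: [(0, 'a'), (0, 'b'), (1, 'a'), (2, 'a'), (1, 'b'), (5, 'b'), (2, '')]


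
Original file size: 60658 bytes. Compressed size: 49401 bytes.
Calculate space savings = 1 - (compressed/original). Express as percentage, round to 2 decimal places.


ratio = compressed/original = 49401/60658 = 0.814419
savings = 1 - ratio = 1 - 0.814419 = 0.185581
as a percentage: 0.185581 * 100 = 18.56%

Space savings = 1 - 49401/60658 = 18.56%


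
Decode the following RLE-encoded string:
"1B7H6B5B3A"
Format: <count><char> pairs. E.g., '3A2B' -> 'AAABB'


Expanding each <count><char> pair:
  1B -> 'B'
  7H -> 'HHHHHHH'
  6B -> 'BBBBBB'
  5B -> 'BBBBB'
  3A -> 'AAA'

Decoded = BHHHHHHHBBBBBBBBBBBAAA


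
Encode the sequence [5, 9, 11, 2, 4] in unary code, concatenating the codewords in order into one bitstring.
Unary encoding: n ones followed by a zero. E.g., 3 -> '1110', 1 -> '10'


Encode each number as n ones followed by a terminating 0:
  5 -> 111110 (6 bits)
  9 -> 1111111110 (10 bits)
  11 -> 111111111110 (12 bits)
  2 -> 110 (3 bits)
  4 -> 11110 (5 bits)
Total length = 6 + 10 + 12 + 3 + 5 = 36 bits.

Unary([5, 9, 11, 2, 4]) = 111110111111111011111111111011011110 (36 bits)


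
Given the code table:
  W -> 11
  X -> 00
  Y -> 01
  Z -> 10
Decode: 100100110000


Decoding:
10 -> Z
01 -> Y
00 -> X
11 -> W
00 -> X
00 -> X


Result: ZYXWXX


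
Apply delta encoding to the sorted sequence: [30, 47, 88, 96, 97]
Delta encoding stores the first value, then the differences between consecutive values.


First value: 30
Deltas:
  47 - 30 = 17
  88 - 47 = 41
  96 - 88 = 8
  97 - 96 = 1


Delta encoded: [30, 17, 41, 8, 1]


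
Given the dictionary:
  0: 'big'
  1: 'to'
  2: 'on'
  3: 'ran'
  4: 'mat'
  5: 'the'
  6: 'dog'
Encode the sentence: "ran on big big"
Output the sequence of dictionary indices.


Look up each word in the dictionary:
  'ran' -> 3
  'on' -> 2
  'big' -> 0
  'big' -> 0

Encoded: [3, 2, 0, 0]


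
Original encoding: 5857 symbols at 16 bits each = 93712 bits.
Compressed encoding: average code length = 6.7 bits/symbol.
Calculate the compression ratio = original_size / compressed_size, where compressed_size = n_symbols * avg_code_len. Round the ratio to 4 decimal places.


original_size = n_symbols * orig_bits = 5857 * 16 = 93712 bits
compressed_size = n_symbols * avg_code_len = 5857 * 6.7 = 39241.9 bits
ratio = original_size / compressed_size = 93712 / 39241.9 = 2.3881

Compression ratio = 2.3881


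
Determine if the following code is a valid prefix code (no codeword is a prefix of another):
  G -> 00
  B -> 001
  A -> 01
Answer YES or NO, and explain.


Checking each pair (does one codeword prefix another?):
  G='00' vs B='001': prefix -- VIOLATION

NO -- this is NOT a valid prefix code. G (00) is a prefix of B (001).


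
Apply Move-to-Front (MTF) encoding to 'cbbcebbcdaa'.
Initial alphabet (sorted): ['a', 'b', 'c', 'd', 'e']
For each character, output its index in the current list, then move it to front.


MTF encoding:
'c': index 2 in ['a', 'b', 'c', 'd', 'e'] -> ['c', 'a', 'b', 'd', 'e']
'b': index 2 in ['c', 'a', 'b', 'd', 'e'] -> ['b', 'c', 'a', 'd', 'e']
'b': index 0 in ['b', 'c', 'a', 'd', 'e'] -> ['b', 'c', 'a', 'd', 'e']
'c': index 1 in ['b', 'c', 'a', 'd', 'e'] -> ['c', 'b', 'a', 'd', 'e']
'e': index 4 in ['c', 'b', 'a', 'd', 'e'] -> ['e', 'c', 'b', 'a', 'd']
'b': index 2 in ['e', 'c', 'b', 'a', 'd'] -> ['b', 'e', 'c', 'a', 'd']
'b': index 0 in ['b', 'e', 'c', 'a', 'd'] -> ['b', 'e', 'c', 'a', 'd']
'c': index 2 in ['b', 'e', 'c', 'a', 'd'] -> ['c', 'b', 'e', 'a', 'd']
'd': index 4 in ['c', 'b', 'e', 'a', 'd'] -> ['d', 'c', 'b', 'e', 'a']
'a': index 4 in ['d', 'c', 'b', 'e', 'a'] -> ['a', 'd', 'c', 'b', 'e']
'a': index 0 in ['a', 'd', 'c', 'b', 'e'] -> ['a', 'd', 'c', 'b', 'e']


Output: [2, 2, 0, 1, 4, 2, 0, 2, 4, 4, 0]


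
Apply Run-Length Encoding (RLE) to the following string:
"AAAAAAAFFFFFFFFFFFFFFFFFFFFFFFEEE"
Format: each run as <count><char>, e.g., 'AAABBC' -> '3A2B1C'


Scanning runs left to right:
  i=0: run of 'A' x 7 -> '7A'
  i=7: run of 'F' x 23 -> '23F'
  i=30: run of 'E' x 3 -> '3E'

RLE = 7A23F3E


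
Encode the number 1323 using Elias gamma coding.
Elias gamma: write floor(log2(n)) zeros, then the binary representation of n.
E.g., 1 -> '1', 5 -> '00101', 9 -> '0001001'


num_bits = floor(log2(1323)) + 1 = 11
leading_zeros = num_bits - 1 = 10
binary(1323) = 10100101011

Elias gamma(1323) = '0000000000' + '10100101011' = 000000000010100101011 (21 bits)


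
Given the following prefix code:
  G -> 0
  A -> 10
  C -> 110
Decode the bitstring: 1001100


Decoding step by step:
Bits 10 -> A
Bits 0 -> G
Bits 110 -> C
Bits 0 -> G


Decoded message: AGCG


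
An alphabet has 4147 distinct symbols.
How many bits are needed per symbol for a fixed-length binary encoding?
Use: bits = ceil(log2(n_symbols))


log2(4147) = 12.0179
Bracket: 2^12 = 4096 < 4147 <= 2^13 = 8192
So ceil(log2(4147)) = 13

bits = ceil(log2(4147)) = ceil(12.0179) = 13 bits


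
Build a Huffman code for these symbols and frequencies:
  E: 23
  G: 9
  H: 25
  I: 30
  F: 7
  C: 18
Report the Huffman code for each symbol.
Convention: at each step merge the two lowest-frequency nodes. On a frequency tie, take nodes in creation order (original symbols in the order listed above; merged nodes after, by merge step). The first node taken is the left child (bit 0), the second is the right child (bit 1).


Huffman tree construction:
Step 1: Merge F(7) + G(9) = 16
Step 2: Merge (F+G)(16) + C(18) = 34
Step 3: Merge E(23) + H(25) = 48
Step 4: Merge I(30) + ((F+G)+C)(34) = 64
Step 5: Merge (E+H)(48) + (I+((F+G)+C))(64) = 112
Read each symbol's code off the tree from the root (left child = 0, right child = 1).

Codes:
  E: 00 (length 2)
  G: 1101 (length 4)
  H: 01 (length 2)
  I: 10 (length 2)
  F: 1100 (length 4)
  C: 111 (length 3)
Average code length: 274/112 = 2.4464 bits/symbol


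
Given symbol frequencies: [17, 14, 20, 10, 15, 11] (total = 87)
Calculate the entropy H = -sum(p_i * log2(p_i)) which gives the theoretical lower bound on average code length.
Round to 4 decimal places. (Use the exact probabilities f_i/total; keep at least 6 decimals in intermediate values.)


Per-symbol terms -p_i * log2(p_i) with p_i = f_i/87:
  p = 17/87 = 0.195402: log2(p) = -2.355481, -p*log2(p) = 0.460266
  p = 14/87 = 0.160920: log2(p) = -2.635589, -p*log2(p) = 0.424118
  p = 20/87 = 0.229885: log2(p) = -2.121015, -p*log2(p) = 0.487590
  p = 10/87 = 0.114943: log2(p) = -3.121015, -p*log2(p) = 0.358737
  p = 15/87 = 0.172414: log2(p) = -2.536053, -p*log2(p) = 0.437251
  p = 11/87 = 0.126437: log2(p) = -2.983512, -p*log2(p) = 0.377226
H = 0.460266 + 0.424118 + 0.487590 + 0.358737 + 0.437251 + 0.377226 = 2.545188

H = 2.5452 bits/symbol


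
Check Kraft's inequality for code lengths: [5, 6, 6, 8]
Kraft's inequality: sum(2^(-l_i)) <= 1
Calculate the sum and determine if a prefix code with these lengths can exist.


Sum = 2^(-5) + 2^(-6) + 2^(-6) + 2^(-8)
    = 0.03125 + 0.015625 + 0.015625 + 0.00390625
    = 17/256 = 0.06640625
Since 0.06640625 <= 1, Kraft's inequality IS satisfied.
A prefix code with these lengths CAN exist.

Kraft sum = 0.06640625. Satisfied.


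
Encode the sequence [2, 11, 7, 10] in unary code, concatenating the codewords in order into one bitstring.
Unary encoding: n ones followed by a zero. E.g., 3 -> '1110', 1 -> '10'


Encode each number as n ones followed by a terminating 0:
  2 -> 110 (3 bits)
  11 -> 111111111110 (12 bits)
  7 -> 11111110 (8 bits)
  10 -> 11111111110 (11 bits)
Total length = 3 + 12 + 8 + 11 = 34 bits.

Unary([2, 11, 7, 10]) = 1101111111111101111111011111111110 (34 bits)


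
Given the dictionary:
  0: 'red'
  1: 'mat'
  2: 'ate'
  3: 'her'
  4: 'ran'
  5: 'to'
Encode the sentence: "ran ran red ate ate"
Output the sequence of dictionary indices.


Look up each word in the dictionary:
  'ran' -> 4
  'ran' -> 4
  'red' -> 0
  'ate' -> 2
  'ate' -> 2

Encoded: [4, 4, 0, 2, 2]


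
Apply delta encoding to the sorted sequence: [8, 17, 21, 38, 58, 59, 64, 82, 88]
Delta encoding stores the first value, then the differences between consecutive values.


First value: 8
Deltas:
  17 - 8 = 9
  21 - 17 = 4
  38 - 21 = 17
  58 - 38 = 20
  59 - 58 = 1
  64 - 59 = 5
  82 - 64 = 18
  88 - 82 = 6


Delta encoded: [8, 9, 4, 17, 20, 1, 5, 18, 6]


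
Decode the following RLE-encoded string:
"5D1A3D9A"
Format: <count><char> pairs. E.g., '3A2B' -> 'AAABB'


Expanding each <count><char> pair:
  5D -> 'DDDDD'
  1A -> 'A'
  3D -> 'DDD'
  9A -> 'AAAAAAAAA'

Decoded = DDDDDADDDAAAAAAAAA


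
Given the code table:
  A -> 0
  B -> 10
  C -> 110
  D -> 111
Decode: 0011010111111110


Decoding:
0 -> A
0 -> A
110 -> C
10 -> B
111 -> D
111 -> D
110 -> C


Result: AACBDDC


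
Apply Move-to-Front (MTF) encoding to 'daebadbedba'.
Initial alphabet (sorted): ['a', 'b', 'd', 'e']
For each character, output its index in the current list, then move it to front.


MTF encoding:
'd': index 2 in ['a', 'b', 'd', 'e'] -> ['d', 'a', 'b', 'e']
'a': index 1 in ['d', 'a', 'b', 'e'] -> ['a', 'd', 'b', 'e']
'e': index 3 in ['a', 'd', 'b', 'e'] -> ['e', 'a', 'd', 'b']
'b': index 3 in ['e', 'a', 'd', 'b'] -> ['b', 'e', 'a', 'd']
'a': index 2 in ['b', 'e', 'a', 'd'] -> ['a', 'b', 'e', 'd']
'd': index 3 in ['a', 'b', 'e', 'd'] -> ['d', 'a', 'b', 'e']
'b': index 2 in ['d', 'a', 'b', 'e'] -> ['b', 'd', 'a', 'e']
'e': index 3 in ['b', 'd', 'a', 'e'] -> ['e', 'b', 'd', 'a']
'd': index 2 in ['e', 'b', 'd', 'a'] -> ['d', 'e', 'b', 'a']
'b': index 2 in ['d', 'e', 'b', 'a'] -> ['b', 'd', 'e', 'a']
'a': index 3 in ['b', 'd', 'e', 'a'] -> ['a', 'b', 'd', 'e']


Output: [2, 1, 3, 3, 2, 3, 2, 3, 2, 2, 3]


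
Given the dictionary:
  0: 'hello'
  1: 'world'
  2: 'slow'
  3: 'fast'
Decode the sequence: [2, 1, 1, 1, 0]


Look up each index in the dictionary:
  2 -> 'slow'
  1 -> 'world'
  1 -> 'world'
  1 -> 'world'
  0 -> 'hello'

Decoded: "slow world world world hello"


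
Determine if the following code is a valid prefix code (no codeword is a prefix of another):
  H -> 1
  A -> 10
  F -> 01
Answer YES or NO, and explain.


Checking each pair (does one codeword prefix another?):
  H='1' vs A='10': prefix -- VIOLATION

NO -- this is NOT a valid prefix code. H (1) is a prefix of A (10).


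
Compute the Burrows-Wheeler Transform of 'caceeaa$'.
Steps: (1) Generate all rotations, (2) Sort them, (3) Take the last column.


Rotations (sorted):
  0: $caceeaa -> last char: a
  1: a$caceea -> last char: a
  2: aa$cacee -> last char: e
  3: aceeaa$c -> last char: c
  4: caceeaa$ -> last char: $
  5: ceeaa$ca -> last char: a
  6: eaa$cace -> last char: e
  7: eeaa$cac -> last char: c


BWT = aaec$aec


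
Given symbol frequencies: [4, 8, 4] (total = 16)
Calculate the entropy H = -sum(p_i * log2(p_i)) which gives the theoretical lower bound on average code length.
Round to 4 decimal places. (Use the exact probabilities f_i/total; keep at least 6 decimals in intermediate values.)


Per-symbol terms -p_i * log2(p_i) with p_i = f_i/16:
  p = 4/16 = 0.250000: log2(p) = -2.000000, -p*log2(p) = 0.500000
  p = 8/16 = 0.500000: log2(p) = -1.000000, -p*log2(p) = 0.500000
  p = 4/16 = 0.250000: log2(p) = -2.000000, -p*log2(p) = 0.500000
H = 0.500000 + 0.500000 + 0.500000 = 1.500000

H = 1.5 bits/symbol


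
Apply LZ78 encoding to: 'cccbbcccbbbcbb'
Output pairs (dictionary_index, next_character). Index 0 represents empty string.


LZ78 encoding steps:
Dictionary: {0: ''}
Step 1: w='' (idx 0), next='c' -> output (0, 'c'), add 'c' as idx 1
Step 2: w='c' (idx 1), next='c' -> output (1, 'c'), add 'cc' as idx 2
Step 3: w='' (idx 0), next='b' -> output (0, 'b'), add 'b' as idx 3
Step 4: w='b' (idx 3), next='c' -> output (3, 'c'), add 'bc' as idx 4
Step 5: w='cc' (idx 2), next='b' -> output (2, 'b'), add 'ccb' as idx 5
Step 6: w='b' (idx 3), next='b' -> output (3, 'b'), add 'bb' as idx 6
Step 7: w='c' (idx 1), next='b' -> output (1, 'b'), add 'cb' as idx 7
Step 8: w='b' (idx 3), end of input -> output (3, '')


Encoded: [(0, 'c'), (1, 'c'), (0, 'b'), (3, 'c'), (2, 'b'), (3, 'b'), (1, 'b'), (3, '')]


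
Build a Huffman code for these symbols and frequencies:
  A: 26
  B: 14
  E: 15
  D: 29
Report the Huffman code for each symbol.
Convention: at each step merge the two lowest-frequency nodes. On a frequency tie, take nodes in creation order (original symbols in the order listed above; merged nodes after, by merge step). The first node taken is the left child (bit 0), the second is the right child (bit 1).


Huffman tree construction:
Step 1: Merge B(14) + E(15) = 29
Step 2: Merge A(26) + D(29) = 55
Step 3: Merge (B+E)(29) + (A+D)(55) = 84
Read each symbol's code off the tree from the root (left child = 0, right child = 1).

Codes:
  A: 10 (length 2)
  B: 00 (length 2)
  E: 01 (length 2)
  D: 11 (length 2)
Average code length: 168/84 = 2.0000 bits/symbol


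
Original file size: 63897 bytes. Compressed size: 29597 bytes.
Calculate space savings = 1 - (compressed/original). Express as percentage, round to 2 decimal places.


ratio = compressed/original = 29597/63897 = 0.463199
savings = 1 - ratio = 1 - 0.463199 = 0.536801
as a percentage: 0.536801 * 100 = 53.68%

Space savings = 1 - 29597/63897 = 53.68%


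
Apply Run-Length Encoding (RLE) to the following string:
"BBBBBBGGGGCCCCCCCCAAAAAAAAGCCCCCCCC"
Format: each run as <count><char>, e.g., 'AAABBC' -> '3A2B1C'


Scanning runs left to right:
  i=0: run of 'B' x 6 -> '6B'
  i=6: run of 'G' x 4 -> '4G'
  i=10: run of 'C' x 8 -> '8C'
  i=18: run of 'A' x 8 -> '8A'
  i=26: run of 'G' x 1 -> '1G'
  i=27: run of 'C' x 8 -> '8C'

RLE = 6B4G8C8A1G8C


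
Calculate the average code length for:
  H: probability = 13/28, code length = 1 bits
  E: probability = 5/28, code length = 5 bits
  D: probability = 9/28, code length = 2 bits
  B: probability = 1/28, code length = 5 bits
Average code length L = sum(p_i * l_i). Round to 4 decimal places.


Weighted contributions p_i * l_i:
  H: (13/28) * 1 = 13/28
  E: (5/28) * 5 = 25/28
  D: (9/28) * 2 = 18/28
  B: (1/28) * 5 = 5/28
Sum = (13 + 25 + 18 + 5)/28 = 61/28

L = 61/28 = 2.1786 bits/symbol


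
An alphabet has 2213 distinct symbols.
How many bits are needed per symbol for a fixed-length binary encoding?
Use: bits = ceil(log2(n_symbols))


log2(2213) = 11.1118
Bracket: 2^11 = 2048 < 2213 <= 2^12 = 4096
So ceil(log2(2213)) = 12

bits = ceil(log2(2213)) = ceil(11.1118) = 12 bits


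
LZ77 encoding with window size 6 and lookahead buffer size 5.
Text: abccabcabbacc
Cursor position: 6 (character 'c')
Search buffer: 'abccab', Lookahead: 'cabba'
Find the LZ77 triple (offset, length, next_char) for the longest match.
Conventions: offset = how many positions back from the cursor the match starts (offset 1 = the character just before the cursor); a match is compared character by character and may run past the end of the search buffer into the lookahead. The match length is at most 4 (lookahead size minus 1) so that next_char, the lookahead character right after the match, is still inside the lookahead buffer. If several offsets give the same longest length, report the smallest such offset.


Try each offset into the search buffer:
  offset=1 (pos 5, char 'b'): match length 0
  offset=2 (pos 4, char 'a'): match length 0
  offset=3 (pos 3, char 'c'): match length 3
  offset=4 (pos 2, char 'c'): match length 1
  offset=5 (pos 1, char 'b'): match length 0
  offset=6 (pos 0, char 'a'): match length 0
Longest match has length 3 at offset 3.
next_char = character at position 6 + 3 = 9 -> 'b'

Best match: offset=3, length=3 (matching 'cab' starting at position 3)
LZ77 triple: (3, 3, 'b')


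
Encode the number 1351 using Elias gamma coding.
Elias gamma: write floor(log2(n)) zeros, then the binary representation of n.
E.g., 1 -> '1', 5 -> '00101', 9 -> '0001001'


num_bits = floor(log2(1351)) + 1 = 11
leading_zeros = num_bits - 1 = 10
binary(1351) = 10101000111

Elias gamma(1351) = '0000000000' + '10101000111' = 000000000010101000111 (21 bits)


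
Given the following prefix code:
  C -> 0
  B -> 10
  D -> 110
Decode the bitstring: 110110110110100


Decoding step by step:
Bits 110 -> D
Bits 110 -> D
Bits 110 -> D
Bits 110 -> D
Bits 10 -> B
Bits 0 -> C


Decoded message: DDDDBC


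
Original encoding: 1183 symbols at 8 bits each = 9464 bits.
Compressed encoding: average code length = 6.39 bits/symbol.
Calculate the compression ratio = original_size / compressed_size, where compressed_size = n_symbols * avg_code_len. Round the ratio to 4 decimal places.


original_size = n_symbols * orig_bits = 1183 * 8 = 9464 bits
compressed_size = n_symbols * avg_code_len = 1183 * 6.39 = 7559.37 bits
ratio = original_size / compressed_size = 9464 / 7559.37 = 1.252

Compression ratio = 1.252


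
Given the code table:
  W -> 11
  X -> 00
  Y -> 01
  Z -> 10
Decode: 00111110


Decoding:
00 -> X
11 -> W
11 -> W
10 -> Z


Result: XWWZ


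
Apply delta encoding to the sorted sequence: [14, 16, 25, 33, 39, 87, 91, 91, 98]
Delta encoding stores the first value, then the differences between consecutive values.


First value: 14
Deltas:
  16 - 14 = 2
  25 - 16 = 9
  33 - 25 = 8
  39 - 33 = 6
  87 - 39 = 48
  91 - 87 = 4
  91 - 91 = 0
  98 - 91 = 7


Delta encoded: [14, 2, 9, 8, 6, 48, 4, 0, 7]


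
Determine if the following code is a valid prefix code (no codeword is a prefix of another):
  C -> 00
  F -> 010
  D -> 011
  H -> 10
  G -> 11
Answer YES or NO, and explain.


Checking each pair (does one codeword prefix another?):
  C='00' vs F='010': no prefix
  C='00' vs D='011': no prefix
  C='00' vs H='10': no prefix
  C='00' vs G='11': no prefix
  F='010' vs C='00': no prefix
  F='010' vs D='011': no prefix
  F='010' vs H='10': no prefix
  F='010' vs G='11': no prefix
  D='011' vs C='00': no prefix
  D='011' vs F='010': no prefix
  D='011' vs H='10': no prefix
  D='011' vs G='11': no prefix
  H='10' vs C='00': no prefix
  H='10' vs F='010': no prefix
  H='10' vs D='011': no prefix
  H='10' vs G='11': no prefix
  G='11' vs C='00': no prefix
  G='11' vs F='010': no prefix
  G='11' vs D='011': no prefix
  G='11' vs H='10': no prefix
No violation found over all pairs.

YES -- this is a valid prefix code. No codeword is a prefix of any other codeword.


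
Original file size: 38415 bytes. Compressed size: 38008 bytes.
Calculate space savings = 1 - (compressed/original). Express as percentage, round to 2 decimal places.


ratio = compressed/original = 38008/38415 = 0.989405
savings = 1 - ratio = 1 - 0.989405 = 0.010595
as a percentage: 0.010595 * 100 = 1.06%

Space savings = 1 - 38008/38415 = 1.06%


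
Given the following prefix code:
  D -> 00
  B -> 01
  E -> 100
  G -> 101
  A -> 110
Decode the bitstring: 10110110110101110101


Decoding step by step:
Bits 101 -> G
Bits 101 -> G
Bits 101 -> G
Bits 101 -> G
Bits 01 -> B
Bits 110 -> A
Bits 101 -> G


Decoded message: GGGGBAG


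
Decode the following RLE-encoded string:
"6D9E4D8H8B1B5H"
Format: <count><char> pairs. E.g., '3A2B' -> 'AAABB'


Expanding each <count><char> pair:
  6D -> 'DDDDDD'
  9E -> 'EEEEEEEEE'
  4D -> 'DDDD'
  8H -> 'HHHHHHHH'
  8B -> 'BBBBBBBB'
  1B -> 'B'
  5H -> 'HHHHH'

Decoded = DDDDDDEEEEEEEEEDDDDHHHHHHHHBBBBBBBBBHHHHH


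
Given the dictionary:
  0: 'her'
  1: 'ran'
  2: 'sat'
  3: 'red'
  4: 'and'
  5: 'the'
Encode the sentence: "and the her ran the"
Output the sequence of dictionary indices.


Look up each word in the dictionary:
  'and' -> 4
  'the' -> 5
  'her' -> 0
  'ran' -> 1
  'the' -> 5

Encoded: [4, 5, 0, 1, 5]


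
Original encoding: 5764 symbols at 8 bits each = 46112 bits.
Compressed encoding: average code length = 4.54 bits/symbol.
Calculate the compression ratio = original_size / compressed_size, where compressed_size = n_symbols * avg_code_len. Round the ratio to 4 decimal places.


original_size = n_symbols * orig_bits = 5764 * 8 = 46112 bits
compressed_size = n_symbols * avg_code_len = 5764 * 4.54 = 26168.56 bits
ratio = original_size / compressed_size = 46112 / 26168.56 = 1.7621

Compression ratio = 1.7621


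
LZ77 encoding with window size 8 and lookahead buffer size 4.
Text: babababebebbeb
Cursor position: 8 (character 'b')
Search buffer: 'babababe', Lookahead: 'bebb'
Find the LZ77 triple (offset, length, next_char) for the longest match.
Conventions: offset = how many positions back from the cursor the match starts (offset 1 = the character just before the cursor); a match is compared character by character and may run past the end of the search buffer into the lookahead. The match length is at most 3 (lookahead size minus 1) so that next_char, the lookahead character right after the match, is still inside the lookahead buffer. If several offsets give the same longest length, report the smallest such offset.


Try each offset into the search buffer:
  offset=1 (pos 7, char 'e'): match length 0
  offset=2 (pos 6, char 'b'): match length 3
  offset=3 (pos 5, char 'a'): match length 0
  offset=4 (pos 4, char 'b'): match length 1
  offset=5 (pos 3, char 'a'): match length 0
  offset=6 (pos 2, char 'b'): match length 1
  offset=7 (pos 1, char 'a'): match length 0
  offset=8 (pos 0, char 'b'): match length 1
Longest match has length 3 at offset 2.
next_char = character at position 8 + 3 = 11 -> 'b'

Best match: offset=2, length=3 (matching 'beb' starting at position 6)
LZ77 triple: (2, 3, 'b')
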